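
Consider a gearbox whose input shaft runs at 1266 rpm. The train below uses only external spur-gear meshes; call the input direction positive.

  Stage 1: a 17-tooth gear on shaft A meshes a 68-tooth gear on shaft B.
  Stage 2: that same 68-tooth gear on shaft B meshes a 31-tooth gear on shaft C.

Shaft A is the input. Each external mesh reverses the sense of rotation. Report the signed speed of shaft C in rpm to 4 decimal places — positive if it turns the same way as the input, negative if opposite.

+694.2581 rpm (same as input, |ω| = 694.2581 rpm)

Stage 1 [17T→68T]: ω = 1266.0000×17/68 = 316.5000 rpm, dir flips to −; running = −316.5000
Stage 2 [68T→31T]: ω = 316.5000×68/31 = 694.2581 rpm, dir flips to +; running = +694.2581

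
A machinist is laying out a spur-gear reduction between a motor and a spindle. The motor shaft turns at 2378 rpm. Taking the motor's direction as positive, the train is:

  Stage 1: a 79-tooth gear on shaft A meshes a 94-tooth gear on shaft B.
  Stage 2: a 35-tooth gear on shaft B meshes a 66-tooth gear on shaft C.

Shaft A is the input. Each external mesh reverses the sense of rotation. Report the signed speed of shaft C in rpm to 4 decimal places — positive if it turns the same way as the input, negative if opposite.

+1059.8275 rpm (same as input, |ω| = 1059.8275 rpm)

Stage 1 [79T→94T]: ω = 2378.0000×79/94 = 1998.5319 rpm, dir flips to −; running = −1998.5319
Stage 2 [35T→66T]: ω = 1998.5319×35/66 = 1059.8275 rpm, dir flips to +; running = +1059.8275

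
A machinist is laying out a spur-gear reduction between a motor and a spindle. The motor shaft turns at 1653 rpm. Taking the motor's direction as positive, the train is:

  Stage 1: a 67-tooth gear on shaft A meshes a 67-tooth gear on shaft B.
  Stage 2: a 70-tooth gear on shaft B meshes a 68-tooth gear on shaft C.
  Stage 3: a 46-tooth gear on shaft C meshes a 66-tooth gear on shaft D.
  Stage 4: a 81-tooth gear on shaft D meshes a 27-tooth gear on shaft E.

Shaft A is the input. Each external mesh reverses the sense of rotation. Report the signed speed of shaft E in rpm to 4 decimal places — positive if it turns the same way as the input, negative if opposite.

+3557.9278 rpm (same as input, |ω| = 3557.9278 rpm)

Stage 1 [67T→67T]: ω = 1653.0000×67/67 = 1653.0000 rpm, dir flips to −; running = −1653.0000
Stage 2 [70T→68T]: ω = 1653.0000×70/68 = 1701.6176 rpm, dir flips to +; running = +1701.6176
Stage 3 [46T→66T]: ω = 1701.6176×46/66 = 1185.9759 rpm, dir flips to −; running = −1185.9759
Stage 4 [81T→27T]: ω = 1185.9759×81/27 = 3557.9278 rpm, dir flips to +; running = +3557.9278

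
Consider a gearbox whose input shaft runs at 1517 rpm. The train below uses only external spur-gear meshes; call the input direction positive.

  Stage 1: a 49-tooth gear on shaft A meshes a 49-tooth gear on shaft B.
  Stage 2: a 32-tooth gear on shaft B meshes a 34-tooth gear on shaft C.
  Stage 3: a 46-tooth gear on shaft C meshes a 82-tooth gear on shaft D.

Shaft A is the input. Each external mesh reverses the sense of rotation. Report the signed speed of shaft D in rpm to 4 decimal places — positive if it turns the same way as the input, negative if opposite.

Stage 1 [49T→49T]: ω = 1517.0000×49/49 = 1517.0000 rpm, dir flips to −; running = −1517.0000
Stage 2 [32T→34T]: ω = 1517.0000×32/34 = 1427.7647 rpm, dir flips to +; running = +1427.7647
Stage 3 [46T→82T]: ω = 1427.7647×46/82 = 800.9412 rpm, dir flips to −; running = −800.9412

-800.9412 rpm (opposite to input, |ω| = 800.9412 rpm)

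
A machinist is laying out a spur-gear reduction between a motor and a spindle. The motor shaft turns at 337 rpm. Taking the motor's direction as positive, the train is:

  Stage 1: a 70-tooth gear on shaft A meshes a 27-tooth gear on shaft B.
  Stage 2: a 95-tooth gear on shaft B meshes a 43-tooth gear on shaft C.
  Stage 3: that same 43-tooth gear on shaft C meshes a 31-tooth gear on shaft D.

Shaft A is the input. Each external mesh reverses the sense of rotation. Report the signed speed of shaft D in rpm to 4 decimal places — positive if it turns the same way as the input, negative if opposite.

Stage 1 [70T→27T]: ω = 337.0000×70/27 = 873.7037 rpm, dir flips to −; running = −873.7037
Stage 2 [95T→43T]: ω = 873.7037×95/43 = 1930.2756 rpm, dir flips to +; running = +1930.2756
Stage 3 [43T→31T]: ω = 1930.2756×43/31 = 2677.4791 rpm, dir flips to −; running = −2677.4791

-2677.4791 rpm (opposite to input, |ω| = 2677.4791 rpm)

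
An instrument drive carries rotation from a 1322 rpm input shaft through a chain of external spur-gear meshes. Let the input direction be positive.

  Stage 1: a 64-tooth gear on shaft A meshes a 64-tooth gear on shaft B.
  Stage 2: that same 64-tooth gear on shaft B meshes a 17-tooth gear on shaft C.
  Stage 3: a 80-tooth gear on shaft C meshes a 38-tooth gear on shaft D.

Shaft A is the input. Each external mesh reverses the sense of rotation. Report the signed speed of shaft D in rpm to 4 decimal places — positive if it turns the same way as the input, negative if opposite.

Stage 1 [64T→64T]: ω = 1322.0000×64/64 = 1322.0000 rpm, dir flips to −; running = −1322.0000
Stage 2 [64T→17T]: ω = 1322.0000×64/17 = 4976.9412 rpm, dir flips to +; running = +4976.9412
Stage 3 [80T→38T]: ω = 4976.9412×80/38 = 10477.7709 rpm, dir flips to −; running = −10477.7709

-10477.7709 rpm (opposite to input, |ω| = 10477.7709 rpm)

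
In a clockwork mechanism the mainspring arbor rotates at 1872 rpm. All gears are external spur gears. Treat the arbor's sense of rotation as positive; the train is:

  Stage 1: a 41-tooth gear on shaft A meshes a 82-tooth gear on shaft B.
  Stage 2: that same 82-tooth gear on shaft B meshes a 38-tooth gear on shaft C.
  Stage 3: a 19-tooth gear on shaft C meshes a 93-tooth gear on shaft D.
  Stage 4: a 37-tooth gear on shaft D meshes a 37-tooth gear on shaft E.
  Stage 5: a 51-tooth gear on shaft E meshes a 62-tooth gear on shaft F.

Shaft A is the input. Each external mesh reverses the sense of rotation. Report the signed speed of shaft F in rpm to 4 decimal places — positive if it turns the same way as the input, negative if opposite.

Stage 1 [41T→82T]: ω = 1872.0000×41/82 = 936.0000 rpm, dir flips to −; running = −936.0000
Stage 2 [82T→38T]: ω = 936.0000×82/38 = 2019.7895 rpm, dir flips to +; running = +2019.7895
Stage 3 [19T→93T]: ω = 2019.7895×19/93 = 412.6452 rpm, dir flips to −; running = −412.6452
Stage 4 [37T→37T]: ω = 412.6452×37/37 = 412.6452 rpm, dir flips to +; running = +412.6452
Stage 5 [51T→62T]: ω = 412.6452×51/62 = 339.4339 rpm, dir flips to −; running = −339.4339

-339.4339 rpm (opposite to input, |ω| = 339.4339 rpm)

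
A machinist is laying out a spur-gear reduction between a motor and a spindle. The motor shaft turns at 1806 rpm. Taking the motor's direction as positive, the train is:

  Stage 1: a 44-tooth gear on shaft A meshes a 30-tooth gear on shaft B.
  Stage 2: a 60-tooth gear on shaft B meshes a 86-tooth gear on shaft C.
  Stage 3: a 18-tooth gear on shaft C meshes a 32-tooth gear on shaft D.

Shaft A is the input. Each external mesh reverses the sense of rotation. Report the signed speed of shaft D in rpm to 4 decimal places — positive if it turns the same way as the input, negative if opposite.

Stage 1 [44T→30T]: ω = 1806.0000×44/30 = 2648.8000 rpm, dir flips to −; running = −2648.8000
Stage 2 [60T→86T]: ω = 2648.8000×60/86 = 1848.0000 rpm, dir flips to +; running = +1848.0000
Stage 3 [18T→32T]: ω = 1848.0000×18/32 = 1039.5000 rpm, dir flips to −; running = −1039.5000

-1039.5000 rpm (opposite to input, |ω| = 1039.5000 rpm)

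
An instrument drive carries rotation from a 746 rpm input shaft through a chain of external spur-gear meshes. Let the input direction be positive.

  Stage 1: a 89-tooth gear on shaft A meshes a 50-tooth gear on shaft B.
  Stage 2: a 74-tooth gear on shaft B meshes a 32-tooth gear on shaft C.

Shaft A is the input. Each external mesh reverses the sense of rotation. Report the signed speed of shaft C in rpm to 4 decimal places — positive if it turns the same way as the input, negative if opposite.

Stage 1 [89T→50T]: ω = 746.0000×89/50 = 1327.8800 rpm, dir flips to −; running = −1327.8800
Stage 2 [74T→32T]: ω = 1327.8800×74/32 = 3070.7225 rpm, dir flips to +; running = +3070.7225

+3070.7225 rpm (same as input, |ω| = 3070.7225 rpm)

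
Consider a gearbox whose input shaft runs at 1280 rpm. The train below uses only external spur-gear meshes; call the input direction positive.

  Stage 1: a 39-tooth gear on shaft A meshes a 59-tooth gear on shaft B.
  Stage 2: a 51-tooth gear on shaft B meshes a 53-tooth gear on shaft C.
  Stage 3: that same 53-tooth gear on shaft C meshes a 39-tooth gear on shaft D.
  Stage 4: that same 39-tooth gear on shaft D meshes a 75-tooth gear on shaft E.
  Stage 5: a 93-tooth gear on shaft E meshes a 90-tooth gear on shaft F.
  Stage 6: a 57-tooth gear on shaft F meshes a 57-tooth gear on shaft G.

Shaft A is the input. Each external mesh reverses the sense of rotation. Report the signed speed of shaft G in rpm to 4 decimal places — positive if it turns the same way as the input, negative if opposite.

Stage 1 [39T→59T]: ω = 1280.0000×39/59 = 846.1017 rpm, dir flips to −; running = −846.1017
Stage 2 [51T→53T]: ω = 846.1017×51/53 = 814.1733 rpm, dir flips to +; running = +814.1733
Stage 3 [53T→39T]: ω = 814.1733×53/39 = 1106.4407 rpm, dir flips to −; running = −1106.4407
Stage 4 [39T→75T]: ω = 1106.4407×39/75 = 575.3492 rpm, dir flips to +; running = +575.3492
Stage 5 [93T→90T]: ω = 575.3492×93/90 = 594.5275 rpm, dir flips to −; running = −594.5275
Stage 6 [57T→57T]: ω = 594.5275×57/57 = 594.5275 rpm, dir flips to +; running = +594.5275

+594.5275 rpm (same as input, |ω| = 594.5275 rpm)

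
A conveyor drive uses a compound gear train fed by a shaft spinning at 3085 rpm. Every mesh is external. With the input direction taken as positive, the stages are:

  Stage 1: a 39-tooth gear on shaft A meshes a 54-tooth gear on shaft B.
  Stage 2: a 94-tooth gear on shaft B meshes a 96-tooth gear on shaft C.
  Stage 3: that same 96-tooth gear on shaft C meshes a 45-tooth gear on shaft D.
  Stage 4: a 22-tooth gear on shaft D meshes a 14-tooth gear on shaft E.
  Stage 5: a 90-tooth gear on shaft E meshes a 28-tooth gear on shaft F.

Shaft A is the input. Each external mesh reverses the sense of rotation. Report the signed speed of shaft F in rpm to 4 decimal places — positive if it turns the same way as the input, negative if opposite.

-23508.2596 rpm (opposite to input, |ω| = 23508.2596 rpm)

Stage 1 [39T→54T]: ω = 3085.0000×39/54 = 2228.0556 rpm, dir flips to −; running = −2228.0556
Stage 2 [94T→96T]: ω = 2228.0556×94/96 = 2181.6377 rpm, dir flips to +; running = +2181.6377
Stage 3 [96T→45T]: ω = 2181.6377×96/45 = 4654.1605 rpm, dir flips to −; running = −4654.1605
Stage 4 [22T→14T]: ω = 4654.1605×22/14 = 7313.6808 rpm, dir flips to +; running = +7313.6808
Stage 5 [90T→28T]: ω = 7313.6808×90/28 = 23508.2596 rpm, dir flips to −; running = −23508.2596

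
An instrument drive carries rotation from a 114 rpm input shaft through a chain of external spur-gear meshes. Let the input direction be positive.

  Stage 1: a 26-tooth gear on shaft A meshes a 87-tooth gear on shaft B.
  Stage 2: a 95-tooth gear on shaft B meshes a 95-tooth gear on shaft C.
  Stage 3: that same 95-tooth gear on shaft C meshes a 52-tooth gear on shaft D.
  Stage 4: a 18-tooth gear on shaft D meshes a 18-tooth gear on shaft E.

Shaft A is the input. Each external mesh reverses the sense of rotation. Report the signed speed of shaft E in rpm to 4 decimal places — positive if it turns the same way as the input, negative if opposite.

+62.2414 rpm (same as input, |ω| = 62.2414 rpm)

Stage 1 [26T→87T]: ω = 114.0000×26/87 = 34.0690 rpm, dir flips to −; running = −34.0690
Stage 2 [95T→95T]: ω = 34.0690×95/95 = 34.0690 rpm, dir flips to +; running = +34.0690
Stage 3 [95T→52T]: ω = 34.0690×95/52 = 62.2414 rpm, dir flips to −; running = −62.2414
Stage 4 [18T→18T]: ω = 62.2414×18/18 = 62.2414 rpm, dir flips to +; running = +62.2414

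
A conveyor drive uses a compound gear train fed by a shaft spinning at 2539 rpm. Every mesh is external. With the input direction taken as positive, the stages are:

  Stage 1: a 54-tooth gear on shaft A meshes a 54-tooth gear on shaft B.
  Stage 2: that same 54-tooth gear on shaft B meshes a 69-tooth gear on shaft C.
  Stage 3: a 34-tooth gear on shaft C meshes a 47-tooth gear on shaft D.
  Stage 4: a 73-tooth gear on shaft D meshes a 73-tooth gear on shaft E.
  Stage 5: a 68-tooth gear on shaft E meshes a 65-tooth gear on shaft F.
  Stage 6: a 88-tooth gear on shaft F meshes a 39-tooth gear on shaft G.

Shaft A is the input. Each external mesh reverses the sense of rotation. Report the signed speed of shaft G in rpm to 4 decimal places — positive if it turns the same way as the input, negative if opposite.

Stage 1 [54T→54T]: ω = 2539.0000×54/54 = 2539.0000 rpm, dir flips to −; running = −2539.0000
Stage 2 [54T→69T]: ω = 2539.0000×54/69 = 1987.0435 rpm, dir flips to +; running = +1987.0435
Stage 3 [34T→47T]: ω = 1987.0435×34/47 = 1437.4357 rpm, dir flips to −; running = −1437.4357
Stage 4 [73T→73T]: ω = 1437.4357×73/73 = 1437.4357 rpm, dir flips to +; running = +1437.4357
Stage 5 [68T→65T]: ω = 1437.4357×68/65 = 1503.7789 rpm, dir flips to −; running = −1503.7789
Stage 6 [88T→39T]: ω = 1503.7789×88/39 = 3393.1421 rpm, dir flips to +; running = +3393.1421

+3393.1421 rpm (same as input, |ω| = 3393.1421 rpm)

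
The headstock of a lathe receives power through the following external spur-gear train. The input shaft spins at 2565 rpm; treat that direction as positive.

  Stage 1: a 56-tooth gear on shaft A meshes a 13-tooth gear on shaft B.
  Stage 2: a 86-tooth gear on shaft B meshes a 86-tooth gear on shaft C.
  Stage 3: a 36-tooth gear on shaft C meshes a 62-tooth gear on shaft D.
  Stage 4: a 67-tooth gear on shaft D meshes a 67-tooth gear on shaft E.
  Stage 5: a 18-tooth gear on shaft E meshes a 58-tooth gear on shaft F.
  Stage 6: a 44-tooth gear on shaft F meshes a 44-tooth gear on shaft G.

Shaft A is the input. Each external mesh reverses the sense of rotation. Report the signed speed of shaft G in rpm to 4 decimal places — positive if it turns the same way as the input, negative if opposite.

Stage 1 [56T→13T]: ω = 2565.0000×56/13 = 11049.2308 rpm, dir flips to −; running = −11049.2308
Stage 2 [86T→86T]: ω = 11049.2308×86/86 = 11049.2308 rpm, dir flips to +; running = +11049.2308
Stage 3 [36T→62T]: ω = 11049.2308×36/62 = 6415.6824 rpm, dir flips to −; running = −6415.6824
Stage 4 [67T→67T]: ω = 6415.6824×67/67 = 6415.6824 rpm, dir flips to +; running = +6415.6824
Stage 5 [18T→58T]: ω = 6415.6824×18/58 = 1991.0738 rpm, dir flips to −; running = −1991.0738
Stage 6 [44T→44T]: ω = 1991.0738×44/44 = 1991.0738 rpm, dir flips to +; running = +1991.0738

+1991.0738 rpm (same as input, |ω| = 1991.0738 rpm)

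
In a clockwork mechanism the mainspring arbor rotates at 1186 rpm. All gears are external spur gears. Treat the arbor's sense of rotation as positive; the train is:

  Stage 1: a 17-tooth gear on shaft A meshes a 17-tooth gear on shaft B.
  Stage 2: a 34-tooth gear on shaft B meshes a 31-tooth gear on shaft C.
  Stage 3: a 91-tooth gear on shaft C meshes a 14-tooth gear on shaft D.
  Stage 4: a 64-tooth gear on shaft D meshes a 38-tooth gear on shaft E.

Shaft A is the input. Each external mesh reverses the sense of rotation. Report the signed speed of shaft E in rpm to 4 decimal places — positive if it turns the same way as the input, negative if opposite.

+14240.0543 rpm (same as input, |ω| = 14240.0543 rpm)

Stage 1 [17T→17T]: ω = 1186.0000×17/17 = 1186.0000 rpm, dir flips to −; running = −1186.0000
Stage 2 [34T→31T]: ω = 1186.0000×34/31 = 1300.7742 rpm, dir flips to +; running = +1300.7742
Stage 3 [91T→14T]: ω = 1300.7742×91/14 = 8455.0323 rpm, dir flips to −; running = −8455.0323
Stage 4 [64T→38T]: ω = 8455.0323×64/38 = 14240.0543 rpm, dir flips to +; running = +14240.0543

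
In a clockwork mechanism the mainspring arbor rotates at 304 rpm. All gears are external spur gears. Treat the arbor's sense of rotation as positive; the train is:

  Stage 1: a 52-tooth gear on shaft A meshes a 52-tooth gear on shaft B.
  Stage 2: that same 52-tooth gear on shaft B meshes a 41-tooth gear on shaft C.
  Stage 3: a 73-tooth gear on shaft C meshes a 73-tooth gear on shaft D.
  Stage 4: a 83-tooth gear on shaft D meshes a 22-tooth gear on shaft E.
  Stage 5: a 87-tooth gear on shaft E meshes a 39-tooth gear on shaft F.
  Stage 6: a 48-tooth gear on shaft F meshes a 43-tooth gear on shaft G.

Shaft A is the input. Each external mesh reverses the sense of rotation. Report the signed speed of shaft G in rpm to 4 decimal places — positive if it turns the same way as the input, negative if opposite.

Stage 1 [52T→52T]: ω = 304.0000×52/52 = 304.0000 rpm, dir flips to −; running = −304.0000
Stage 2 [52T→41T]: ω = 304.0000×52/41 = 385.5610 rpm, dir flips to +; running = +385.5610
Stage 3 [73T→73T]: ω = 385.5610×73/73 = 385.5610 rpm, dir flips to −; running = −385.5610
Stage 4 [83T→22T]: ω = 385.5610×83/22 = 1454.6164 rpm, dir flips to +; running = +1454.6164
Stage 5 [87T→39T]: ω = 1454.6164×87/39 = 3244.9135 rpm, dir flips to −; running = −3244.9135
Stage 6 [48T→43T]: ω = 3244.9135×48/43 = 3622.2291 rpm, dir flips to +; running = +3622.2291

+3622.2291 rpm (same as input, |ω| = 3622.2291 rpm)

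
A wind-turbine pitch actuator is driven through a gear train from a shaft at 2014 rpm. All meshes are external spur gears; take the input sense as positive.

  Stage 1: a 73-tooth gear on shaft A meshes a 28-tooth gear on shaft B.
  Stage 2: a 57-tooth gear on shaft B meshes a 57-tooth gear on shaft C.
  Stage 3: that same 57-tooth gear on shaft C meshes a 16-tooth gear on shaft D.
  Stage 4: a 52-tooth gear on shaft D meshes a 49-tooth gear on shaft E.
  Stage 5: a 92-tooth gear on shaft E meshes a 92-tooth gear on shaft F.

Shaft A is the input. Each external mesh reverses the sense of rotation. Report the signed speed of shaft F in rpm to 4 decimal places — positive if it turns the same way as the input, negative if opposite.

-19851.1848 rpm (opposite to input, |ω| = 19851.1848 rpm)

Stage 1 [73T→28T]: ω = 2014.0000×73/28 = 5250.7857 rpm, dir flips to −; running = −5250.7857
Stage 2 [57T→57T]: ω = 5250.7857×57/57 = 5250.7857 rpm, dir flips to +; running = +5250.7857
Stage 3 [57T→16T]: ω = 5250.7857×57/16 = 18705.9241 rpm, dir flips to −; running = −18705.9241
Stage 4 [52T→49T]: ω = 18705.9241×52/49 = 19851.1848 rpm, dir flips to +; running = +19851.1848
Stage 5 [92T→92T]: ω = 19851.1848×92/92 = 19851.1848 rpm, dir flips to −; running = −19851.1848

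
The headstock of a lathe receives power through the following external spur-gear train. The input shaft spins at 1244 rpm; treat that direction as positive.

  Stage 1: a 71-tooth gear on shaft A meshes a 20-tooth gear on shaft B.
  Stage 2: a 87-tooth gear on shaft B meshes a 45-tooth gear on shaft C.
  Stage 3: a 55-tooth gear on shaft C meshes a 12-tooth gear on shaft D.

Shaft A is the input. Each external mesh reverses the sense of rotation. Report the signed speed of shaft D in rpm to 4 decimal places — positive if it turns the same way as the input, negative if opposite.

-39132.4389 rpm (opposite to input, |ω| = 39132.4389 rpm)

Stage 1 [71T→20T]: ω = 1244.0000×71/20 = 4416.2000 rpm, dir flips to −; running = −4416.2000
Stage 2 [87T→45T]: ω = 4416.2000×87/45 = 8537.9867 rpm, dir flips to +; running = +8537.9867
Stage 3 [55T→12T]: ω = 8537.9867×55/12 = 39132.4389 rpm, dir flips to −; running = −39132.4389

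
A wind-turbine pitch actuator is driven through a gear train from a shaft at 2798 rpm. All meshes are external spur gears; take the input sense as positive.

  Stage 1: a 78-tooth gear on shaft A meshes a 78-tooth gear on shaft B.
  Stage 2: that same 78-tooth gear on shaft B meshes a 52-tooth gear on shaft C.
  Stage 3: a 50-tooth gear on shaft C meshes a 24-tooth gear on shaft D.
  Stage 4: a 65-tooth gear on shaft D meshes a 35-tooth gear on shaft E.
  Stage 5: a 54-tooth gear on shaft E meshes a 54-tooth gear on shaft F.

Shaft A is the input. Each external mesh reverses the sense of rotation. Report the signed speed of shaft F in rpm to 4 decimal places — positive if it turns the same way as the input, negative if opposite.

Stage 1 [78T→78T]: ω = 2798.0000×78/78 = 2798.0000 rpm, dir flips to −; running = −2798.0000
Stage 2 [78T→52T]: ω = 2798.0000×78/52 = 4197.0000 rpm, dir flips to +; running = +4197.0000
Stage 3 [50T→24T]: ω = 4197.0000×50/24 = 8743.7500 rpm, dir flips to −; running = −8743.7500
Stage 4 [65T→35T]: ω = 8743.7500×65/35 = 16238.3929 rpm, dir flips to +; running = +16238.3929
Stage 5 [54T→54T]: ω = 16238.3929×54/54 = 16238.3929 rpm, dir flips to −; running = −16238.3929

-16238.3929 rpm (opposite to input, |ω| = 16238.3929 rpm)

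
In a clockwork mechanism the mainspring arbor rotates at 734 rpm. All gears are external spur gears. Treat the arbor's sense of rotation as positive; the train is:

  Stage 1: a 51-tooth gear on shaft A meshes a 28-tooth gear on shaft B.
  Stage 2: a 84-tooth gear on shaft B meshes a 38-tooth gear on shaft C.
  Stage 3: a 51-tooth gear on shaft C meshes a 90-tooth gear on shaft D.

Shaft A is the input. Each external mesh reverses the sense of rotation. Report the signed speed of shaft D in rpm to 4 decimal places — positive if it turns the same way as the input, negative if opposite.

-1674.6789 rpm (opposite to input, |ω| = 1674.6789 rpm)

Stage 1 [51T→28T]: ω = 734.0000×51/28 = 1336.9286 rpm, dir flips to −; running = −1336.9286
Stage 2 [84T→38T]: ω = 1336.9286×84/38 = 2955.3158 rpm, dir flips to +; running = +2955.3158
Stage 3 [51T→90T]: ω = 2955.3158×51/90 = 1674.6789 rpm, dir flips to −; running = −1674.6789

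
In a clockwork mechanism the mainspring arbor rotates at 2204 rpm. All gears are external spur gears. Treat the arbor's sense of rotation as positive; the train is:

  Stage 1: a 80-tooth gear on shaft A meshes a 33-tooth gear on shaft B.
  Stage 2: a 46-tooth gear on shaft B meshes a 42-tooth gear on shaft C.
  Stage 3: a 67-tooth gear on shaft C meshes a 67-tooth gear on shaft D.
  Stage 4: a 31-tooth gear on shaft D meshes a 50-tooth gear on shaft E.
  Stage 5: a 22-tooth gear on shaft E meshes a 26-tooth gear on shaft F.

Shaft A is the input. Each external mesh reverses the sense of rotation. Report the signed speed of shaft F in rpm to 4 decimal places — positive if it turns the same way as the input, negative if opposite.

-3069.9917 rpm (opposite to input, |ω| = 3069.9917 rpm)

Stage 1 [80T→33T]: ω = 2204.0000×80/33 = 5343.0303 rpm, dir flips to −; running = −5343.0303
Stage 2 [46T→42T]: ω = 5343.0303×46/42 = 5851.8903 rpm, dir flips to +; running = +5851.8903
Stage 3 [67T→67T]: ω = 5851.8903×67/67 = 5851.8903 rpm, dir flips to −; running = −5851.8903
Stage 4 [31T→50T]: ω = 5851.8903×31/50 = 3628.1720 rpm, dir flips to +; running = +3628.1720
Stage 5 [22T→26T]: ω = 3628.1720×22/26 = 3069.9917 rpm, dir flips to −; running = −3069.9917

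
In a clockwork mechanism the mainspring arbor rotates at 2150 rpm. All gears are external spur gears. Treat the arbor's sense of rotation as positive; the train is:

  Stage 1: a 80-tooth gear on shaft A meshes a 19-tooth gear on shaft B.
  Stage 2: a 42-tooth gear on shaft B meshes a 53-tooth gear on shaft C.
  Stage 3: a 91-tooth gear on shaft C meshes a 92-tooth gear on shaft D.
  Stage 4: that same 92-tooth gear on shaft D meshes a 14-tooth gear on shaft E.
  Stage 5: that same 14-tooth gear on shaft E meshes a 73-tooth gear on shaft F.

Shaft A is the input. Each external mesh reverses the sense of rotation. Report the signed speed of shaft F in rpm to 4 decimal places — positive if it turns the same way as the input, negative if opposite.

-8942.6616 rpm (opposite to input, |ω| = 8942.6616 rpm)

Stage 1 [80T→19T]: ω = 2150.0000×80/19 = 9052.6316 rpm, dir flips to −; running = −9052.6316
Stage 2 [42T→53T]: ω = 9052.6316×42/53 = 7173.7835 rpm, dir flips to +; running = +7173.7835
Stage 3 [91T→92T]: ω = 7173.7835×91/92 = 7095.8076 rpm, dir flips to −; running = −7095.8076
Stage 4 [92T→14T]: ω = 7095.8076×92/14 = 46629.5929 rpm, dir flips to +; running = +46629.5929
Stage 5 [14T→73T]: ω = 46629.5929×14/73 = 8942.6616 rpm, dir flips to −; running = −8942.6616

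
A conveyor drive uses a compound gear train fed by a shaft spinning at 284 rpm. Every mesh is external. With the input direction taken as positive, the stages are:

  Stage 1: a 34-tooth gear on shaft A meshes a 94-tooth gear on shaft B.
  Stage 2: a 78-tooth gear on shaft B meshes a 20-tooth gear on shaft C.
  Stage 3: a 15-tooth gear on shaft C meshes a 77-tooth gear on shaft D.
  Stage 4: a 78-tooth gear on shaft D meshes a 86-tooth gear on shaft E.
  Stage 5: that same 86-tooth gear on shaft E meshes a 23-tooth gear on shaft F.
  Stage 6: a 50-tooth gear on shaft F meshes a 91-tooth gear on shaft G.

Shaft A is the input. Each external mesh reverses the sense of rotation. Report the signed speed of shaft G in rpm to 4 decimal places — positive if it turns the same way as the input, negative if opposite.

+145.4219 rpm (same as input, |ω| = 145.4219 rpm)

Stage 1 [34T→94T]: ω = 284.0000×34/94 = 102.7234 rpm, dir flips to −; running = −102.7234
Stage 2 [78T→20T]: ω = 102.7234×78/20 = 400.6213 rpm, dir flips to +; running = +400.6213
Stage 3 [15T→77T]: ω = 400.6213×15/77 = 78.0431 rpm, dir flips to −; running = −78.0431
Stage 4 [78T→86T]: ω = 78.0431×78/86 = 70.7833 rpm, dir flips to +; running = +70.7833
Stage 5 [86T→23T]: ω = 70.7833×86/23 = 264.6679 rpm, dir flips to −; running = −264.6679
Stage 6 [50T→91T]: ω = 264.6679×50/91 = 145.4219 rpm, dir flips to +; running = +145.4219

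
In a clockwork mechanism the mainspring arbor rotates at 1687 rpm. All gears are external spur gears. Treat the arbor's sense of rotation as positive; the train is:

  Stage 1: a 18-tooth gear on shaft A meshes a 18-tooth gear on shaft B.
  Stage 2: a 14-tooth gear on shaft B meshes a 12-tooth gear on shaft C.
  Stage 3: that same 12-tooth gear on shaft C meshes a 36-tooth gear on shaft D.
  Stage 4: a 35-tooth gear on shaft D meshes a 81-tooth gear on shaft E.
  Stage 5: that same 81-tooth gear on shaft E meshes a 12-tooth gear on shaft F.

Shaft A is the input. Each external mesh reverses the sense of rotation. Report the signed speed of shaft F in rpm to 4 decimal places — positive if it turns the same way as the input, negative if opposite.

-1913.4954 rpm (opposite to input, |ω| = 1913.4954 rpm)

Stage 1 [18T→18T]: ω = 1687.0000×18/18 = 1687.0000 rpm, dir flips to −; running = −1687.0000
Stage 2 [14T→12T]: ω = 1687.0000×14/12 = 1968.1667 rpm, dir flips to +; running = +1968.1667
Stage 3 [12T→36T]: ω = 1968.1667×12/36 = 656.0556 rpm, dir flips to −; running = −656.0556
Stage 4 [35T→81T]: ω = 656.0556×35/81 = 283.4808 rpm, dir flips to +; running = +283.4808
Stage 5 [81T→12T]: ω = 283.4808×81/12 = 1913.4954 rpm, dir flips to −; running = −1913.4954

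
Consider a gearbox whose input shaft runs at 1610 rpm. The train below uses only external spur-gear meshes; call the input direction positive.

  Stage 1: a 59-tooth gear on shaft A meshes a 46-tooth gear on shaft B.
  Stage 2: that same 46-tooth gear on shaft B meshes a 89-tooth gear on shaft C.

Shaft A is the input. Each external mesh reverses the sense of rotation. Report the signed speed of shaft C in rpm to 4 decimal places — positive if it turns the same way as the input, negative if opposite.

Stage 1 [59T→46T]: ω = 1610.0000×59/46 = 2065.0000 rpm, dir flips to −; running = −2065.0000
Stage 2 [46T→89T]: ω = 2065.0000×46/89 = 1067.3034 rpm, dir flips to +; running = +1067.3034

+1067.3034 rpm (same as input, |ω| = 1067.3034 rpm)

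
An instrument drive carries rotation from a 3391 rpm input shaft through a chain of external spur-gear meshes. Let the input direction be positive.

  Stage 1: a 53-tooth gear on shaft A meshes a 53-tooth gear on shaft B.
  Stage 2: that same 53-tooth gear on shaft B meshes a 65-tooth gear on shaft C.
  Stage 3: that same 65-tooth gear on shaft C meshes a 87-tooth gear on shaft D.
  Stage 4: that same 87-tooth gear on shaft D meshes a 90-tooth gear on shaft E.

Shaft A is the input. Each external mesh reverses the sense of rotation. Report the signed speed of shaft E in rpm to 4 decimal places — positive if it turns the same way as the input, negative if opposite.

+1996.9222 rpm (same as input, |ω| = 1996.9222 rpm)

Stage 1 [53T→53T]: ω = 3391.0000×53/53 = 3391.0000 rpm, dir flips to −; running = −3391.0000
Stage 2 [53T→65T]: ω = 3391.0000×53/65 = 2764.9692 rpm, dir flips to +; running = +2764.9692
Stage 3 [65T→87T]: ω = 2764.9692×65/87 = 2065.7816 rpm, dir flips to −; running = −2065.7816
Stage 4 [87T→90T]: ω = 2065.7816×87/90 = 1996.9222 rpm, dir flips to +; running = +1996.9222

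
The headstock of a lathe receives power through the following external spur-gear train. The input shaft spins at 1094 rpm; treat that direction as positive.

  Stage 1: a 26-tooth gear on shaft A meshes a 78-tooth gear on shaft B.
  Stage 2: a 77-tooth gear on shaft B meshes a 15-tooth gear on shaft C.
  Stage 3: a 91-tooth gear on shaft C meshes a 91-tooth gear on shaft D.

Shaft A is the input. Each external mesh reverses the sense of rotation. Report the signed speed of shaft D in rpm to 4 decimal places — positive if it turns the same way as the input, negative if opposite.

Stage 1 [26T→78T]: ω = 1094.0000×26/78 = 364.6667 rpm, dir flips to −; running = −364.6667
Stage 2 [77T→15T]: ω = 364.6667×77/15 = 1871.9556 rpm, dir flips to +; running = +1871.9556
Stage 3 [91T→91T]: ω = 1871.9556×91/91 = 1871.9556 rpm, dir flips to −; running = −1871.9556

-1871.9556 rpm (opposite to input, |ω| = 1871.9556 rpm)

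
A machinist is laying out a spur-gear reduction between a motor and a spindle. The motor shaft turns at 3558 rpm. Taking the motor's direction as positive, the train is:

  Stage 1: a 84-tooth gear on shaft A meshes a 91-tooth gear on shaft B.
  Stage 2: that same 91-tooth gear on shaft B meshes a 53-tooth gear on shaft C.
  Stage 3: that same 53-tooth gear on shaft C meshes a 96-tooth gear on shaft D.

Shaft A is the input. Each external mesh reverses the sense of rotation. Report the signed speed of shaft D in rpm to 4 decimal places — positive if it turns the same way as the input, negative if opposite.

Stage 1 [84T→91T]: ω = 3558.0000×84/91 = 3284.3077 rpm, dir flips to −; running = −3284.3077
Stage 2 [91T→53T]: ω = 3284.3077×91/53 = 5639.0943 rpm, dir flips to +; running = +5639.0943
Stage 3 [53T→96T]: ω = 5639.0943×53/96 = 3113.2500 rpm, dir flips to −; running = −3113.2500

-3113.2500 rpm (opposite to input, |ω| = 3113.2500 rpm)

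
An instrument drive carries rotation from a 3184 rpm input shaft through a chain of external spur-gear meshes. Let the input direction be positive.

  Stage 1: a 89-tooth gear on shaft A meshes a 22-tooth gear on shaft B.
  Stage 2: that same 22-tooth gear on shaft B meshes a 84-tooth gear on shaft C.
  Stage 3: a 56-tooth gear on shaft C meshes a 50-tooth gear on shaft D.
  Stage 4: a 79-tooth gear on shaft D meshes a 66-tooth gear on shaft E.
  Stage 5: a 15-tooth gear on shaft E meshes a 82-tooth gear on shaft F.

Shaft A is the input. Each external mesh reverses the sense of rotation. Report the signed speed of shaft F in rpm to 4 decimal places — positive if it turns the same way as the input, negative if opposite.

Stage 1 [89T→22T]: ω = 3184.0000×89/22 = 12880.7273 rpm, dir flips to −; running = −12880.7273
Stage 2 [22T→84T]: ω = 12880.7273×22/84 = 3373.5238 rpm, dir flips to +; running = +3373.5238
Stage 3 [56T→50T]: ω = 3373.5238×56/50 = 3778.3467 rpm, dir flips to −; running = −3778.3467
Stage 4 [79T→66T]: ω = 3778.3467×79/66 = 4522.5665 rpm, dir flips to +; running = +4522.5665
Stage 5 [15T→82T]: ω = 4522.5665×15/82 = 827.2987 rpm, dir flips to −; running = −827.2987

-827.2987 rpm (opposite to input, |ω| = 827.2987 rpm)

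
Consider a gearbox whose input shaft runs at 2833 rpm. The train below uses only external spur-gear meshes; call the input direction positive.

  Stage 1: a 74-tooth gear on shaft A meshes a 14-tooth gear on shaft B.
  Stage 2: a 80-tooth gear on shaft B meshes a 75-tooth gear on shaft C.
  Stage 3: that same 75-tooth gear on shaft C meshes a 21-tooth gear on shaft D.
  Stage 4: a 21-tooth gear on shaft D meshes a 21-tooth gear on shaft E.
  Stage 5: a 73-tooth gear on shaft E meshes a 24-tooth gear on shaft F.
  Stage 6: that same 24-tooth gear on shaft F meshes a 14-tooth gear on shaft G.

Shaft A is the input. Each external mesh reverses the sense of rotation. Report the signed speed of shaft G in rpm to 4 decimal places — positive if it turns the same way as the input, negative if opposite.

+297451.2342 rpm (same as input, |ω| = 297451.2342 rpm)

Stage 1 [74T→14T]: ω = 2833.0000×74/14 = 14974.4286 rpm, dir flips to −; running = −14974.4286
Stage 2 [80T→75T]: ω = 14974.4286×80/75 = 15972.7238 rpm, dir flips to +; running = +15972.7238
Stage 3 [75T→21T]: ω = 15972.7238×75/21 = 57045.4422 rpm, dir flips to −; running = −57045.4422
Stage 4 [21T→21T]: ω = 57045.4422×21/21 = 57045.4422 rpm, dir flips to +; running = +57045.4422
Stage 5 [73T→24T]: ω = 57045.4422×73/24 = 173513.2200 rpm, dir flips to −; running = −173513.2200
Stage 6 [24T→14T]: ω = 173513.2200×24/14 = 297451.2342 rpm, dir flips to +; running = +297451.2342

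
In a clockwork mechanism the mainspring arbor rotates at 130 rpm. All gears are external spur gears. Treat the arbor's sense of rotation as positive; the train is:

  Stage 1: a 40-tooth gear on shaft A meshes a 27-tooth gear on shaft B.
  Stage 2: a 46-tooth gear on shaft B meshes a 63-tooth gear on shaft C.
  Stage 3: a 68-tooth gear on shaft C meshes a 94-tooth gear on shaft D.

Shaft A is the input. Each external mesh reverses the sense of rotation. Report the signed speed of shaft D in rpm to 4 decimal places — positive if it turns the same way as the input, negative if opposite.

-101.7274 rpm (opposite to input, |ω| = 101.7274 rpm)

Stage 1 [40T→27T]: ω = 130.0000×40/27 = 192.5926 rpm, dir flips to −; running = −192.5926
Stage 2 [46T→63T]: ω = 192.5926×46/63 = 140.6232 rpm, dir flips to +; running = +140.6232
Stage 3 [68T→94T]: ω = 140.6232×68/94 = 101.7274 rpm, dir flips to −; running = −101.7274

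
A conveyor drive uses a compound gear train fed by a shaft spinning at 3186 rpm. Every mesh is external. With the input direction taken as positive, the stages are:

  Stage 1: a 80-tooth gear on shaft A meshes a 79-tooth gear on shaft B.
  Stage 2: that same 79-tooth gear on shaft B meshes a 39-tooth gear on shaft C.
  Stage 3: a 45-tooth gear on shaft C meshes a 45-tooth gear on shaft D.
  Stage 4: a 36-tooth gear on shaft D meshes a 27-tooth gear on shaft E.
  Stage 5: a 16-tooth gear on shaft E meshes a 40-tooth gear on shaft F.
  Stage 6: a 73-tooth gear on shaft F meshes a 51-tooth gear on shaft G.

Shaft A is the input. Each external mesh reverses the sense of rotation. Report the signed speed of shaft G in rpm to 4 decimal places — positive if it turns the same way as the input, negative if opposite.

+4989.1041 rpm (same as input, |ω| = 4989.1041 rpm)

Stage 1 [80T→79T]: ω = 3186.0000×80/79 = 3226.3291 rpm, dir flips to −; running = −3226.3291
Stage 2 [79T→39T]: ω = 3226.3291×79/39 = 6535.3846 rpm, dir flips to +; running = +6535.3846
Stage 3 [45T→45T]: ω = 6535.3846×45/45 = 6535.3846 rpm, dir flips to −; running = −6535.3846
Stage 4 [36T→27T]: ω = 6535.3846×36/27 = 8713.8462 rpm, dir flips to +; running = +8713.8462
Stage 5 [16T→40T]: ω = 8713.8462×16/40 = 3485.5385 rpm, dir flips to −; running = −3485.5385
Stage 6 [73T→51T]: ω = 3485.5385×73/51 = 4989.1041 rpm, dir flips to +; running = +4989.1041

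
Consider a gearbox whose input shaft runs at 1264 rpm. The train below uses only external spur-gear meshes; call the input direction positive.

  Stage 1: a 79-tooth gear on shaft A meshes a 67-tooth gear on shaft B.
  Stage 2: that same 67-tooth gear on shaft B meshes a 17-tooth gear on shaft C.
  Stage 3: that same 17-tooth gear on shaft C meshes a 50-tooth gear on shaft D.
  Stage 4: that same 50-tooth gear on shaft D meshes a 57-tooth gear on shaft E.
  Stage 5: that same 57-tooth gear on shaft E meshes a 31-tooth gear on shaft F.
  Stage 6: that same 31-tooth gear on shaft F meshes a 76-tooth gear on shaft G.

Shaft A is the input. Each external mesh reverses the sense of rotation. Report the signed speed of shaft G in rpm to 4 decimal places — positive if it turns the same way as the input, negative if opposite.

Stage 1 [79T→67T]: ω = 1264.0000×79/67 = 1490.3881 rpm, dir flips to −; running = −1490.3881
Stage 2 [67T→17T]: ω = 1490.3881×67/17 = 5873.8824 rpm, dir flips to +; running = +5873.8824
Stage 3 [17T→50T]: ω = 5873.8824×17/50 = 1997.1200 rpm, dir flips to −; running = −1997.1200
Stage 4 [50T→57T]: ω = 1997.1200×50/57 = 1751.8596 rpm, dir flips to +; running = +1751.8596
Stage 5 [57T→31T]: ω = 1751.8596×57/31 = 3221.1613 rpm, dir flips to −; running = −3221.1613
Stage 6 [31T→76T]: ω = 3221.1613×31/76 = 1313.8947 rpm, dir flips to +; running = +1313.8947

+1313.8947 rpm (same as input, |ω| = 1313.8947 rpm)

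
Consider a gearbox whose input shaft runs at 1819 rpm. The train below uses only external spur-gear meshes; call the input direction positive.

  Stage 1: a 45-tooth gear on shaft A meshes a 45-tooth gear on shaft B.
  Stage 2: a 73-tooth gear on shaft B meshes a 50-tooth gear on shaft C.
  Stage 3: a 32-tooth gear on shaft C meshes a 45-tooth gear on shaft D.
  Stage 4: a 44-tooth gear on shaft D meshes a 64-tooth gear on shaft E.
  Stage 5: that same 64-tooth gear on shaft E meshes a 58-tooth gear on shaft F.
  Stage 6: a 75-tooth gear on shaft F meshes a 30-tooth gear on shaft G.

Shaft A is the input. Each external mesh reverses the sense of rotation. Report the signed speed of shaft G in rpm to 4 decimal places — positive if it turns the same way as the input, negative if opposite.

+3581.6877 rpm (same as input, |ω| = 3581.6877 rpm)

Stage 1 [45T→45T]: ω = 1819.0000×45/45 = 1819.0000 rpm, dir flips to −; running = −1819.0000
Stage 2 [73T→50T]: ω = 1819.0000×73/50 = 2655.7400 rpm, dir flips to +; running = +2655.7400
Stage 3 [32T→45T]: ω = 2655.7400×32/45 = 1888.5262 rpm, dir flips to −; running = −1888.5262
Stage 4 [44T→64T]: ω = 1888.5262×44/64 = 1298.3618 rpm, dir flips to +; running = +1298.3618
Stage 5 [64T→58T]: ω = 1298.3618×64/58 = 1432.6751 rpm, dir flips to −; running = −1432.6751
Stage 6 [75T→30T]: ω = 1432.6751×75/30 = 3581.6877 rpm, dir flips to +; running = +3581.6877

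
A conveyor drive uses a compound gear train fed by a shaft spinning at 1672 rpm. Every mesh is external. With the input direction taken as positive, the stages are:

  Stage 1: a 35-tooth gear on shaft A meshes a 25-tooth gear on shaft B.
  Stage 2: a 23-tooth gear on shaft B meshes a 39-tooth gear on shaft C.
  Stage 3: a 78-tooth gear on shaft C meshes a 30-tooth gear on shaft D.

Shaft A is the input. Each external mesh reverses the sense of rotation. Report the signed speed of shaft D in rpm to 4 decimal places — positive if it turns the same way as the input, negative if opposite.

Stage 1 [35T→25T]: ω = 1672.0000×35/25 = 2340.8000 rpm, dir flips to −; running = −2340.8000
Stage 2 [23T→39T]: ω = 2340.8000×23/39 = 1380.4718 rpm, dir flips to +; running = +1380.4718
Stage 3 [78T→30T]: ω = 1380.4718×78/30 = 3589.2267 rpm, dir flips to −; running = −3589.2267

-3589.2267 rpm (opposite to input, |ω| = 3589.2267 rpm)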